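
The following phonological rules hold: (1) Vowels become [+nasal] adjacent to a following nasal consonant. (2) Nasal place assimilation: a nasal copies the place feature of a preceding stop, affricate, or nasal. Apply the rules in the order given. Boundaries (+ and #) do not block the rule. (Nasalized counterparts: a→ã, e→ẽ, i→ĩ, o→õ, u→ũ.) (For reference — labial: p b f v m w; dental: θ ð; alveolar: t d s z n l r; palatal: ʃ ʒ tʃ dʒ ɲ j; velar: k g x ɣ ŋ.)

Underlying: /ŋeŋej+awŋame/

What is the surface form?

[ŋẽŋej+awŋãme]

Rule 1: /e/ before nasal /ŋ/ → [ẽ]
Rule 1: /a/ before nasal /m/ → [ã]
After rule 1: ŋẽŋej+awŋãme
Rule 2: no segment meets the rule's conditions; no change.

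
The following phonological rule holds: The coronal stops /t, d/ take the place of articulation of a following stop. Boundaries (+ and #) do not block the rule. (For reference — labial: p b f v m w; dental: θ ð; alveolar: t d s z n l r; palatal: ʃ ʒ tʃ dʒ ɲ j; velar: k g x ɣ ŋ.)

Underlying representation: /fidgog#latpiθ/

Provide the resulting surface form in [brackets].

/d/ before /g/ (velar) → [g]
/t/ before /p/ (labial) → [p]

[figgog#lappiθ]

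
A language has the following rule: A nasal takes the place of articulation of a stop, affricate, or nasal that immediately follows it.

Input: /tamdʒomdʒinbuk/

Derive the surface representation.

[taɲdʒoɲdʒimbuk]

/m/ before /dʒ/ (palatal) → [ɲ]
/m/ before /dʒ/ (palatal) → [ɲ]
/n/ before /b/ (labial) → [m]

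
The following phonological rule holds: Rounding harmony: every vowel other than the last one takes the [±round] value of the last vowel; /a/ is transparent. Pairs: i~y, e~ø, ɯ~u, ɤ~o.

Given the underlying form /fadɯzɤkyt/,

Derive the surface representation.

[faduzokyt]

/ɯ/ harmonizes with /y/ ([+round]) → [u]
/ɤ/ harmonizes with /y/ ([+round]) → [o]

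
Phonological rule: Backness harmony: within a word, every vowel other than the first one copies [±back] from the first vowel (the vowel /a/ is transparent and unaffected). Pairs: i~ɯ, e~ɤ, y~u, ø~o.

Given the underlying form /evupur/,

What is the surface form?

/u/ harmonizes with /e/ ([-back]) → [y]
/u/ harmonizes with /e/ ([-back]) → [y]

[evypyr]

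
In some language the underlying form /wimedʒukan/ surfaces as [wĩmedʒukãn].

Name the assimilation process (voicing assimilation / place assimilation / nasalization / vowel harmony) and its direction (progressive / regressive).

/i/→[ĩ] /a/→[ã].
Each target copies a feature from the following segment, so the direction is regressive.

nasalization, regressive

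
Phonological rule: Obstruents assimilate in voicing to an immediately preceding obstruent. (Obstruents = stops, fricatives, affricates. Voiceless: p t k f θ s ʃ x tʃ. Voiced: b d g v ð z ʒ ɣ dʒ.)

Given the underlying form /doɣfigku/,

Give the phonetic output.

/f/ after /ɣ/ (voiced) → [v]
/k/ after /g/ (voiced) → [g]

[doɣviggu]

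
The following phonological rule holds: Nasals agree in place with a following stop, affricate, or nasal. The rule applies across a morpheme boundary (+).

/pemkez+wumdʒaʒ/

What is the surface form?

[peŋkez+wuɲdʒaʒ]

/m/ before /k/ (velar) → [ŋ]
/m/ before /dʒ/ (palatal) → [ɲ]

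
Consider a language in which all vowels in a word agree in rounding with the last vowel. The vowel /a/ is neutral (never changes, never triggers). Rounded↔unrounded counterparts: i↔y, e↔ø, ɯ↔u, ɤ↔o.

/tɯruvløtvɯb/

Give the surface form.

[tɯrɯvletvɯb]

/u/ harmonizes with /ɯ/ ([-round]) → [ɯ]
/ø/ harmonizes with /ɯ/ ([-round]) → [e]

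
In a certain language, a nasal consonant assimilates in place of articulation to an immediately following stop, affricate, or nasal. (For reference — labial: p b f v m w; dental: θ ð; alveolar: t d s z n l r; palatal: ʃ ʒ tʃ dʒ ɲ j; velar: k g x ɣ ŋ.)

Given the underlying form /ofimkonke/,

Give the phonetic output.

/m/ before /k/ (velar) → [ŋ]
/n/ before /k/ (velar) → [ŋ]

[ofiŋkoŋke]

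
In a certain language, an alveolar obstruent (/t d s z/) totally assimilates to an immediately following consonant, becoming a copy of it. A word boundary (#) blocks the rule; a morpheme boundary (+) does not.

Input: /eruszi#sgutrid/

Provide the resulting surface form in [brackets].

[eruzzi#ggurrid]

/s/ before /z/ → [z] (total assimilation)
/s/ before /g/ → [g] (total assimilation)
/t/ before /r/ → [r] (total assimilation)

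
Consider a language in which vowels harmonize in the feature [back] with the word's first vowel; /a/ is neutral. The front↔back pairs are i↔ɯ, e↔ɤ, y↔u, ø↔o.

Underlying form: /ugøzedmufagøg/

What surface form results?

/ø/ harmonizes with /u/ ([+back]) → [o]
/e/ harmonizes with /u/ ([+back]) → [ɤ]
/ø/ harmonizes with /u/ ([+back]) → [o]

[ugozɤdmufagog]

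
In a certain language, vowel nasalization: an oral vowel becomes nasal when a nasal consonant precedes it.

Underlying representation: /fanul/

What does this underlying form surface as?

/u/ after nasal /n/ → [ũ]

[fanũl]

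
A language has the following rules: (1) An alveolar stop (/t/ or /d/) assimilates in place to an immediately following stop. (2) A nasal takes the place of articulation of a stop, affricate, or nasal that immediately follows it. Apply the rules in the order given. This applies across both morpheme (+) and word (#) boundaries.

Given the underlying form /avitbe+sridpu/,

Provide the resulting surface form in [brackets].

Rule 1: /t/ before /b/ (labial) → [p]
Rule 1: /d/ before /p/ (labial) → [b]
After rule 1: avipbe+sribpu
Rule 2: no segment meets the rule's conditions; no change.

[avipbe+sribpu]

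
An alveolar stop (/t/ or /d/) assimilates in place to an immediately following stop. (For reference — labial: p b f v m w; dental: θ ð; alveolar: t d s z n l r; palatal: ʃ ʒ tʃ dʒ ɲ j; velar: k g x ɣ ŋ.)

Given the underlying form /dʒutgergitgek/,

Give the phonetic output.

/t/ before /g/ (velar) → [k]
/t/ before /g/ (velar) → [k]

[dʒukgergikgek]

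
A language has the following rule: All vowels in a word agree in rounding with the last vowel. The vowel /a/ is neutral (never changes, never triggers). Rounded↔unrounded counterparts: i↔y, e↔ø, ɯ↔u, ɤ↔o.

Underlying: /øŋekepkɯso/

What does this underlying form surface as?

/e/ harmonizes with /o/ ([+round]) → [ø]
/e/ harmonizes with /o/ ([+round]) → [ø]
/ɯ/ harmonizes with /o/ ([+round]) → [u]

[øŋøkøpkuso]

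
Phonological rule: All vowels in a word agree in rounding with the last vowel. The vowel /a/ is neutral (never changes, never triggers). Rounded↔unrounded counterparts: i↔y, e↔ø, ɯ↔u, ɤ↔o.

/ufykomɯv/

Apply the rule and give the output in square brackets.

[ɯfikɤmɯv]

/u/ harmonizes with /ɯ/ ([-round]) → [ɯ]
/y/ harmonizes with /ɯ/ ([-round]) → [i]
/o/ harmonizes with /ɯ/ ([-round]) → [ɤ]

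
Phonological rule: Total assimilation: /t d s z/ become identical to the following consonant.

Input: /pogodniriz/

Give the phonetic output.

[pogonniriz]

/d/ before /n/ → [n] (total assimilation)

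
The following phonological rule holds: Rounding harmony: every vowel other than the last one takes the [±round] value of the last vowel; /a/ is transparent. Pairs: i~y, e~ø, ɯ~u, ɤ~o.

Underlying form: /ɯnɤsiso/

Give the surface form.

/ɯ/ harmonizes with /o/ ([+round]) → [u]
/ɤ/ harmonizes with /o/ ([+round]) → [o]
/i/ harmonizes with /o/ ([+round]) → [y]

[unosyso]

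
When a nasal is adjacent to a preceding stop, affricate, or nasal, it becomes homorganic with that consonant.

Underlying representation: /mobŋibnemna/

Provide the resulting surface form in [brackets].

[mobmibmemma]

/ŋ/ after /b/ (labial) → [m]
/n/ after /b/ (labial) → [m]
/n/ after /m/ (labial) → [m]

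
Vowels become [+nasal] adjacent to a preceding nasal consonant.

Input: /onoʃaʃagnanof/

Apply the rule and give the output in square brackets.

[onõʃaʃagnãnõf]

/o/ after nasal /n/ → [õ]
/a/ after nasal /n/ → [ã]
/o/ after nasal /n/ → [õ]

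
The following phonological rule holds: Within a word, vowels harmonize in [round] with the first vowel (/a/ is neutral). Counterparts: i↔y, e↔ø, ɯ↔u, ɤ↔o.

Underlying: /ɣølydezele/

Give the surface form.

[ɣølydøzølø]

/e/ harmonizes with /ø/ ([+round]) → [ø]
/e/ harmonizes with /ø/ ([+round]) → [ø]
/e/ harmonizes with /ø/ ([+round]) → [ø]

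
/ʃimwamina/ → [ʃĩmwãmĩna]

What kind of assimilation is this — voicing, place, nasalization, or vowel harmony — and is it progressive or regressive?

nasalization, regressive

/i/→[ĩ] /a/→[ã] /i/→[ĩ].
Each target copies a feature from the following segment, so the direction is regressive.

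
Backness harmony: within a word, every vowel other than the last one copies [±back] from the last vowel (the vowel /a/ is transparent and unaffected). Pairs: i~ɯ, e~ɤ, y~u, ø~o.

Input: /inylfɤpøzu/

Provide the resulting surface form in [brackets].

/i/ harmonizes with /u/ ([+back]) → [ɯ]
/y/ harmonizes with /u/ ([+back]) → [u]
/ø/ harmonizes with /u/ ([+back]) → [o]

[ɯnulfɤpozu]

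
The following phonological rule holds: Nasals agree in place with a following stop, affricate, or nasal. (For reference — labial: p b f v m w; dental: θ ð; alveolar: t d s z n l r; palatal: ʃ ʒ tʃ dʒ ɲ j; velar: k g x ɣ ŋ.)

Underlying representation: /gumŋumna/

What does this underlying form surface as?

[guŋŋunna]

/m/ before /ŋ/ (velar) → [ŋ]
/m/ before /n/ (alveolar) → [n]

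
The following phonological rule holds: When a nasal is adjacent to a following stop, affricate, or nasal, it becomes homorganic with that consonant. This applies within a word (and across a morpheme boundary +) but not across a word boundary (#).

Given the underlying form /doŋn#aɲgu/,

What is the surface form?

/ŋ/ before /n/ (alveolar) → [n]
/ɲ/ before /g/ (velar) → [ŋ]

[donn#aŋgu]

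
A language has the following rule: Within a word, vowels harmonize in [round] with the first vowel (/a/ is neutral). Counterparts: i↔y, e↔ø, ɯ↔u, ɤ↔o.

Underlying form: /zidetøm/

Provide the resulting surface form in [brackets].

/ø/ harmonizes with /i/ ([-round]) → [e]

[zidetem]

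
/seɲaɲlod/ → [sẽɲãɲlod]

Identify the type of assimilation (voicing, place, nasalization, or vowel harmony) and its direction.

/e/→[ẽ] /a/→[ã].
Each target copies a feature from the following segment, so the direction is regressive.

nasalization, regressive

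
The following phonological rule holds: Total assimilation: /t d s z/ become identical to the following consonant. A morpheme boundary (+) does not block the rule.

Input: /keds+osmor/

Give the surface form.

[kess+ommor]

/d/ before /s/ → [s] (total assimilation)
/s/ before /m/ → [m] (total assimilation)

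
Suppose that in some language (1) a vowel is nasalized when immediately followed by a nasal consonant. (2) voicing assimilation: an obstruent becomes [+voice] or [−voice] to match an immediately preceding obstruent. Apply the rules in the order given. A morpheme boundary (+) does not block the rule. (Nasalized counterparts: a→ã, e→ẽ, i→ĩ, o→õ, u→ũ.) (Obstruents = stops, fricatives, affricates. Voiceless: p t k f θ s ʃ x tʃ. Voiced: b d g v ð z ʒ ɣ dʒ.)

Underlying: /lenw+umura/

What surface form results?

Rule 1: /e/ before nasal /n/ → [ẽ]
Rule 1: /u/ before nasal /m/ → [ũ]
After rule 1: lẽnw+ũmura
Rule 2: no segment meets the rule's conditions; no change.

[lẽnw+ũmura]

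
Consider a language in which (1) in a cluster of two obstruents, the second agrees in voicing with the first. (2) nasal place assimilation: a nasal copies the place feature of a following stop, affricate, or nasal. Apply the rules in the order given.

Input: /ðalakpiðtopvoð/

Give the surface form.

Rule 1: /t/ after /ð/ (voiced) → [d]
Rule 1: /v/ after /p/ (voiceless) → [f]
After rule 1: ðalakpiðdopfoð
Rule 2: no segment meets the rule's conditions; no change.

[ðalakpiðdopfoð]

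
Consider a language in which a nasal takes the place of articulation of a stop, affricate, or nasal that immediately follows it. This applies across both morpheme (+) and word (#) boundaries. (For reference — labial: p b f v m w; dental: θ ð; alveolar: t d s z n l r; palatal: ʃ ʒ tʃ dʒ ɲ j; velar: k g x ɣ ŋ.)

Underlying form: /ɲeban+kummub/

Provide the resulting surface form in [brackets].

[ɲebaŋ+kummub]

/n/ before /k/ (velar) → [ŋ]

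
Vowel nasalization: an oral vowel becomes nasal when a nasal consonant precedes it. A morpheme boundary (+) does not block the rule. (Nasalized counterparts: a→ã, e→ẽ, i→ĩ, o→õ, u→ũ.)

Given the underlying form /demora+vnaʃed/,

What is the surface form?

[demõra+vnãʃed]

/o/ after nasal /m/ → [õ]
/a/ after nasal /n/ → [ã]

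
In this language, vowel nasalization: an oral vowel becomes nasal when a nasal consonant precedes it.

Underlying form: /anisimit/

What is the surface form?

[anĩsimĩt]

/i/ after nasal /n/ → [ĩ]
/i/ after nasal /m/ → [ĩ]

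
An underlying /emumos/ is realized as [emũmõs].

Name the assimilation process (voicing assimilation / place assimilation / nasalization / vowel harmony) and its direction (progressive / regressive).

nasalization, progressive

/u/→[ũ] /o/→[õ].
Each target copies a feature from the preceding segment, so the direction is progressive.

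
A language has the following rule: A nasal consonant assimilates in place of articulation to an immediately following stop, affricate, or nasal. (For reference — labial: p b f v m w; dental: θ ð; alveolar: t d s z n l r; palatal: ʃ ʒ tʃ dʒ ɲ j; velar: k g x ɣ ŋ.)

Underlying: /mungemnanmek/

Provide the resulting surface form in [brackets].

/n/ before /g/ (velar) → [ŋ]
/m/ before /n/ (alveolar) → [n]
/n/ before /m/ (labial) → [m]

[muŋgennammek]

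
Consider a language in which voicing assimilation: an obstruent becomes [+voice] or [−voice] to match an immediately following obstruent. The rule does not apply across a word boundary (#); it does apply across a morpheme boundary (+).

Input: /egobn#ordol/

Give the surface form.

[egobn#ordol]

no segment meets the rule's conditions; no change.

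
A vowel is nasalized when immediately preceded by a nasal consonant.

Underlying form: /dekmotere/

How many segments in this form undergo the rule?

/o/ after nasal /m/ → [õ]
1 segment changes.

1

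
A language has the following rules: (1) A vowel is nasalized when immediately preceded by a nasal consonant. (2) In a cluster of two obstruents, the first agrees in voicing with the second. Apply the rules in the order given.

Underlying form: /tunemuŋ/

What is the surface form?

Rule 1: /e/ after nasal /n/ → [ẽ]
Rule 1: /u/ after nasal /m/ → [ũ]
After rule 1: tunẽmũŋ
Rule 2: no segment meets the rule's conditions; no change.

[tunẽmũŋ]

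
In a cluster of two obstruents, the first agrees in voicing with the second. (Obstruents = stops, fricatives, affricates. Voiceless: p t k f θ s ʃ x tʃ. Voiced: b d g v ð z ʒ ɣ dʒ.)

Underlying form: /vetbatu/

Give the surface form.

/t/ before /b/ (voiced) → [d]

[vedbatu]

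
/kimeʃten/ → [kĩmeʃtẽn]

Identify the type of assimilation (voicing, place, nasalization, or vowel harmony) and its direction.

nasalization, regressive

/i/→[ĩ] /e/→[ẽ].
Each target copies a feature from the following segment, so the direction is regressive.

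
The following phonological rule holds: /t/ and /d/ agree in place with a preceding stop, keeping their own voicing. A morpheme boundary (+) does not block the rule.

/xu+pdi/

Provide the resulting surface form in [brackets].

/d/ after /p/ (labial) → [b]

[xu+pbi]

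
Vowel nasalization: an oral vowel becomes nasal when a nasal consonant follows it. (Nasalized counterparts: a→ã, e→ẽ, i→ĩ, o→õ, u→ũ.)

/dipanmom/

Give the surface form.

/a/ before nasal /n/ → [ã]
/o/ before nasal /m/ → [õ]

[dipãnmõm]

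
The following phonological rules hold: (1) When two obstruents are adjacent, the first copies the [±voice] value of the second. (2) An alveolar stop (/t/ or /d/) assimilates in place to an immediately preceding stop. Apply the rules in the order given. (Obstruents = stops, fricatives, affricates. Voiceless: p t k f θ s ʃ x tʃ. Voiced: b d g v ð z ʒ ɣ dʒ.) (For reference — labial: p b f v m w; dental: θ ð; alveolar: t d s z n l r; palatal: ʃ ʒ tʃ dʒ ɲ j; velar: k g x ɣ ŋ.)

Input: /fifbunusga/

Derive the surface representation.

[fivbunuzga]

Rule 1: /f/ before /b/ (voiced) → [v]
Rule 1: /s/ before /g/ (voiced) → [z]
After rule 1: fivbunuzga
Rule 2: no segment meets the rule's conditions; no change.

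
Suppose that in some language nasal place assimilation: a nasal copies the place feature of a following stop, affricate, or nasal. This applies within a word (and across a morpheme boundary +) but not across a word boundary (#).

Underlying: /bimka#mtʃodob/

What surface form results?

[biŋka#ɲtʃodob]

/m/ before /k/ (velar) → [ŋ]
/m/ before /tʃ/ (palatal) → [ɲ]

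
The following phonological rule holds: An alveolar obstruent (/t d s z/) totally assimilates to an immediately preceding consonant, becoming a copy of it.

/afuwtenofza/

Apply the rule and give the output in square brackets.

[afuwwenoffa]

/t/ after /w/ → [w] (total assimilation)
/z/ after /f/ → [f] (total assimilation)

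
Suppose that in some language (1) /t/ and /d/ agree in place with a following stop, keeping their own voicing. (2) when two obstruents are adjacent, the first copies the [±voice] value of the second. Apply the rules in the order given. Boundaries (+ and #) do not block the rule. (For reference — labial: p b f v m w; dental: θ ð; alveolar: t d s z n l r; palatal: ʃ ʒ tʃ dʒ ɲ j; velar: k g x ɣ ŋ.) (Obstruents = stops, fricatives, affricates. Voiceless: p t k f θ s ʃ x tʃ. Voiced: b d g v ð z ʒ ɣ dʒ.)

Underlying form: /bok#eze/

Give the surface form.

Rule 1: no segment meets the rule's conditions; no change.
After rule 1: bok#eze
Rule 2: no segment meets the rule's conditions; no change.

[bok#eze]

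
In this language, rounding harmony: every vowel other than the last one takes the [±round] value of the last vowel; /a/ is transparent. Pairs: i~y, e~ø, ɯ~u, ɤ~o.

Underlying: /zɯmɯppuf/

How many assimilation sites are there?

2

/ɯ/ harmonizes with /u/ ([+round]) → [u]
/ɯ/ harmonizes with /u/ ([+round]) → [u]
2 segments change.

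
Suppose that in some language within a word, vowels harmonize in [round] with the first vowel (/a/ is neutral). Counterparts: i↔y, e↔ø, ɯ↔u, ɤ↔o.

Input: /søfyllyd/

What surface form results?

[søfyllyd]

no segment meets the rule's conditions; no change.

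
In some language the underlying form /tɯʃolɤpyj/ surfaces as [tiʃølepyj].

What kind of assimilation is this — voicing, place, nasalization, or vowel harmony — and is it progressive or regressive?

vowel harmony, regressive

/ɯ/→[i] /o/→[ø] /ɤ/→[e].
Vowels agree with the last vowel, so the harmony is regressive.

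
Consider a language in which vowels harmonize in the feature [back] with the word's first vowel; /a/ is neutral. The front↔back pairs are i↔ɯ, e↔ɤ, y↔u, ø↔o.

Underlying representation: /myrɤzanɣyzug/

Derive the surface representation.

/ɤ/ harmonizes with /y/ ([-back]) → [e]
/u/ harmonizes with /y/ ([-back]) → [y]

[myrezanɣyzyg]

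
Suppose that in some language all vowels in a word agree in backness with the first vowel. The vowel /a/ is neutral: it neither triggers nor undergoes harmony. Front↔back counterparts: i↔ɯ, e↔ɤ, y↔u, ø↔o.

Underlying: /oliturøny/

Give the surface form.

[olɯturonu]

/i/ harmonizes with /o/ ([+back]) → [ɯ]
/ø/ harmonizes with /o/ ([+back]) → [o]
/y/ harmonizes with /o/ ([+back]) → [u]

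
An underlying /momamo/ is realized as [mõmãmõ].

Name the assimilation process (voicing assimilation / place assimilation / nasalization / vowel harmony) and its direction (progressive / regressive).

nasalization, progressive

/o/→[õ] /a/→[ã] /o/→[õ].
Each target copies a feature from the preceding segment, so the direction is progressive.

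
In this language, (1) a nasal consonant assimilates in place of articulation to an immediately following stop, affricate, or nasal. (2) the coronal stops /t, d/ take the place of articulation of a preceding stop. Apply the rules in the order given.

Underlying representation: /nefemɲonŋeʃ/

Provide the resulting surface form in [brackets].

[nefeɲɲoŋŋeʃ]

Rule 1: /m/ before /ɲ/ (palatal) → [ɲ]
Rule 1: /n/ before /ŋ/ (velar) → [ŋ]
After rule 1: nefeɲɲoŋŋeʃ
Rule 2: no segment meets the rule's conditions; no change.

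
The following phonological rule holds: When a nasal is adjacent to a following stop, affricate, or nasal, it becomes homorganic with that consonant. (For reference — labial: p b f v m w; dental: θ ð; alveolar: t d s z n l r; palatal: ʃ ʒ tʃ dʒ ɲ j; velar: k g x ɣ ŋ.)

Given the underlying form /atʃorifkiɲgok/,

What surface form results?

[atʃorifkiŋgok]

/ɲ/ before /g/ (velar) → [ŋ]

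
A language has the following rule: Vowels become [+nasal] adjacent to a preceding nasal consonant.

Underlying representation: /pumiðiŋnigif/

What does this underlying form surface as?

/i/ after nasal /m/ → [ĩ]
/i/ after nasal /n/ → [ĩ]

[pumĩðiŋnĩgif]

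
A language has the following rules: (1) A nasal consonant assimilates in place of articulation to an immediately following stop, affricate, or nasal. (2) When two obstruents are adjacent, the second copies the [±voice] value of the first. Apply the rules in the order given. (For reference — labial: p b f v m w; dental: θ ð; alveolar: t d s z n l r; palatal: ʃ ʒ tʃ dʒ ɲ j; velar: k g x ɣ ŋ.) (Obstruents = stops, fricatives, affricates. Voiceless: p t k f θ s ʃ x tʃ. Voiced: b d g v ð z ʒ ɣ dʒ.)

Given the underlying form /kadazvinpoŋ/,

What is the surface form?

[kadazvimpoŋ]

Rule 1: /n/ before /p/ (labial) → [m]
After rule 1: kadazvimpoŋ
Rule 2: no segment meets the rule's conditions; no change.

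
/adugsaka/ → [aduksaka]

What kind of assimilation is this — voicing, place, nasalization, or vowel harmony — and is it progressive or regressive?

voicing assimilation, regressive

/g/→[k].
Each target copies a feature from the following segment, so the direction is regressive.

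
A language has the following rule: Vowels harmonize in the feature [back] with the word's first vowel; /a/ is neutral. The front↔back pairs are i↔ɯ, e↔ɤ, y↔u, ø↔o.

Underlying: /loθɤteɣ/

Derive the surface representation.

[loθɤtɤɣ]

/e/ harmonizes with /o/ ([+back]) → [ɤ]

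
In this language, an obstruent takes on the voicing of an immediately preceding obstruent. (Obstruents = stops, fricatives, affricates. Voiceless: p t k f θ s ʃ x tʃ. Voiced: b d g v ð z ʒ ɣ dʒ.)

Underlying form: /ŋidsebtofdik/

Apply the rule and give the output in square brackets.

/s/ after /d/ (voiced) → [z]
/t/ after /b/ (voiced) → [d]
/d/ after /f/ (voiceless) → [t]

[ŋidzebdoftik]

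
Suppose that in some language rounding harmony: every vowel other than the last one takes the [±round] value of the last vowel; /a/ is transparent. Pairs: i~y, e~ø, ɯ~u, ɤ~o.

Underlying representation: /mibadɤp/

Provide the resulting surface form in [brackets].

[mibadɤp]

no segment meets the rule's conditions; no change.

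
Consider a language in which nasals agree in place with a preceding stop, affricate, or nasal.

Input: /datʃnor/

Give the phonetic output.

/n/ after /tʃ/ (palatal) → [ɲ]

[datʃɲor]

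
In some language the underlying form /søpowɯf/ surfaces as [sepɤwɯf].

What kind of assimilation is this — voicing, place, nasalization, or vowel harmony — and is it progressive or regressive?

vowel harmony, regressive

/ø/→[e] /o/→[ɤ].
Vowels agree with the last vowel, so the harmony is regressive.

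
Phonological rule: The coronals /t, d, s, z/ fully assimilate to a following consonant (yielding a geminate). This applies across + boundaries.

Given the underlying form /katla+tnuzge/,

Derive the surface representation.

[kalla+nnugge]

/t/ before /l/ → [l] (total assimilation)
/t/ before /n/ → [n] (total assimilation)
/z/ before /g/ → [g] (total assimilation)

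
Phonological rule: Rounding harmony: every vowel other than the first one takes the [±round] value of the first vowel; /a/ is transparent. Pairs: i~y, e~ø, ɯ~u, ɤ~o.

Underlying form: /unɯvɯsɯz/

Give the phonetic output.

[unuvusuz]

/ɯ/ harmonizes with /u/ ([+round]) → [u]
/ɯ/ harmonizes with /u/ ([+round]) → [u]
/ɯ/ harmonizes with /u/ ([+round]) → [u]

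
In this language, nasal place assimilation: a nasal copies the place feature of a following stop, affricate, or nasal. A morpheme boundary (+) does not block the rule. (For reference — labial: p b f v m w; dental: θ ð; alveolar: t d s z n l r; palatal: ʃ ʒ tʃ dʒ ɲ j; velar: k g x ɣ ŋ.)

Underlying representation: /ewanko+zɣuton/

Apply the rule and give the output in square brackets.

/n/ before /k/ (velar) → [ŋ]

[ewaŋko+zɣuton]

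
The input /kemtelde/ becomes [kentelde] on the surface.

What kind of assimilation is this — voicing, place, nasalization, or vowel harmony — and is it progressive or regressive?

/m/→[n].
Each target copies a feature from the following segment, so the direction is regressive.

place assimilation, regressive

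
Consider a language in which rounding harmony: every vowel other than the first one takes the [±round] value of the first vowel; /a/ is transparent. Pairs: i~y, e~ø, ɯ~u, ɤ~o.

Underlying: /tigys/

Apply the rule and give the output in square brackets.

[tigis]

/y/ harmonizes with /i/ ([-round]) → [i]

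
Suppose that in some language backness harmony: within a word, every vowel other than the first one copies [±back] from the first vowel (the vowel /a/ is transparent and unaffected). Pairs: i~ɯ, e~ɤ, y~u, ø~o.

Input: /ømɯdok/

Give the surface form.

[ømidøk]

/ɯ/ harmonizes with /ø/ ([-back]) → [i]
/o/ harmonizes with /ø/ ([-back]) → [ø]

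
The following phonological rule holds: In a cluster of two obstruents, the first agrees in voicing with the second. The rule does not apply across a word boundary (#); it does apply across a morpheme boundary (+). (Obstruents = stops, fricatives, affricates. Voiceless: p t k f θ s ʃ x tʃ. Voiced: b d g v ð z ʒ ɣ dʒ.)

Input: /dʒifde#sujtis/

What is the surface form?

/f/ before /d/ (voiced) → [v]

[dʒivde#sujtis]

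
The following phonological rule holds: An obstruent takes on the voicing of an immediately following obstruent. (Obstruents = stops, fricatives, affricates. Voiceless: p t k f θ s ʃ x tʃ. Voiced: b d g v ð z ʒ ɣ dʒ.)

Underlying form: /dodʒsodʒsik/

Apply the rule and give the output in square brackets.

[dotʃsotʃsik]

/dʒ/ before /s/ (voiceless) → [tʃ]
/dʒ/ before /s/ (voiceless) → [tʃ]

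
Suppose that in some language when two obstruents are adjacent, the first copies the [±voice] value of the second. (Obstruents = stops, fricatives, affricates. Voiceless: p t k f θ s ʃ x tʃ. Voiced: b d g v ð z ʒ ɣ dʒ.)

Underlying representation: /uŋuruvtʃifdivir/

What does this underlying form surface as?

[uŋuruftʃivdivir]

/v/ before /tʃ/ (voiceless) → [f]
/f/ before /d/ (voiced) → [v]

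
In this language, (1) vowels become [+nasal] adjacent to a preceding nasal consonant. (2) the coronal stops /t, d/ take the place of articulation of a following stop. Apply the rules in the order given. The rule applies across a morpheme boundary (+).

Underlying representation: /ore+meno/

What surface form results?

[ore+mẽnõ]

Rule 1: /e/ after nasal /m/ → [ẽ]
Rule 1: /o/ after nasal /n/ → [õ]
After rule 1: ore+mẽnõ
Rule 2: no segment meets the rule's conditions; no change.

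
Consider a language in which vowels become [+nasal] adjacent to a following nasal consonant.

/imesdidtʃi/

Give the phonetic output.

[ĩmesdidtʃi]

/i/ before nasal /m/ → [ĩ]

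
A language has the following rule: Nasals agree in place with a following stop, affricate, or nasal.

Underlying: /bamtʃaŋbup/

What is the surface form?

/m/ before /tʃ/ (palatal) → [ɲ]
/ŋ/ before /b/ (labial) → [m]

[baɲtʃambup]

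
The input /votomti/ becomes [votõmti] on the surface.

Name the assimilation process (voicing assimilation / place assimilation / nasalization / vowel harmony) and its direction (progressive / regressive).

nasalization, regressive

/o/→[õ].
Each target copies a feature from the following segment, so the direction is regressive.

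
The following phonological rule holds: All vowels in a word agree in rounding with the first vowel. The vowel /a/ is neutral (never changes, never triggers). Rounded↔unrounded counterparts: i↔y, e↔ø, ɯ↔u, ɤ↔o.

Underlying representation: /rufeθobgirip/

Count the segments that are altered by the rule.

3

/e/ harmonizes with /u/ ([+round]) → [ø]
/i/ harmonizes with /u/ ([+round]) → [y]
/i/ harmonizes with /u/ ([+round]) → [y]
3 segments change.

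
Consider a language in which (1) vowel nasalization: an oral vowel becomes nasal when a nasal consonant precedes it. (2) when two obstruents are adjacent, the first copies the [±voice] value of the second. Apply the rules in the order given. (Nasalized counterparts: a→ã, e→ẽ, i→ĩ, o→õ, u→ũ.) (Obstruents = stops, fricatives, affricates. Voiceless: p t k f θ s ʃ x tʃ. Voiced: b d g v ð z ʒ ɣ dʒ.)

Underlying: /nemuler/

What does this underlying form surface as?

Rule 1: /e/ after nasal /n/ → [ẽ]
Rule 1: /u/ after nasal /m/ → [ũ]
After rule 1: nẽmũler
Rule 2: no segment meets the rule's conditions; no change.

[nẽmũler]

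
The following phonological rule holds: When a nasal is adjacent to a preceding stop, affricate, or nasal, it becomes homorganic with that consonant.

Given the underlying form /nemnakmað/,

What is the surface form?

/n/ after /m/ (labial) → [m]
/m/ after /k/ (velar) → [ŋ]

[nemmakŋað]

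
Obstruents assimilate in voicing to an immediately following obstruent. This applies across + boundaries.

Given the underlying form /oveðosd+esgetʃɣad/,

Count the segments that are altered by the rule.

/s/ before /d/ (voiced) → [z]
/s/ before /g/ (voiced) → [z]
/tʃ/ before /ɣ/ (voiced) → [dʒ]
3 segments change.

3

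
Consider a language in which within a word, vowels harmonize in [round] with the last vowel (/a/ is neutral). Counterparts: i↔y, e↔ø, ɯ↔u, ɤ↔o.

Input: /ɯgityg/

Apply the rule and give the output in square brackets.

/ɯ/ harmonizes with /y/ ([+round]) → [u]
/i/ harmonizes with /y/ ([+round]) → [y]

[ugytyg]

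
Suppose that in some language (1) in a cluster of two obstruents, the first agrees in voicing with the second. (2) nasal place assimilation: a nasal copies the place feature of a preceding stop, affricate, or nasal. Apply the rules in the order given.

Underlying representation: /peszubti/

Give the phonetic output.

Rule 1: /s/ before /z/ (voiced) → [z]
Rule 1: /b/ before /t/ (voiceless) → [p]
After rule 1: pezzupti
Rule 2: no segment meets the rule's conditions; no change.

[pezzupti]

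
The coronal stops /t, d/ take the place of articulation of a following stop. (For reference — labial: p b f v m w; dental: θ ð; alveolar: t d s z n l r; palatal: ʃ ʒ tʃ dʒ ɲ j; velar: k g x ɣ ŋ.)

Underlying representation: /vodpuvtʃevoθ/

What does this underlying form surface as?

[vobpuvtʃevoθ]

/d/ before /p/ (labial) → [b]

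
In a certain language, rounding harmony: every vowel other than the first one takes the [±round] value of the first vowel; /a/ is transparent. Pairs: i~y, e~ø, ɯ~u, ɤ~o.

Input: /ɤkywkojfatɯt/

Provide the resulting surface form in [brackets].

[ɤkiwkɤjfatɯt]

/y/ harmonizes with /ɤ/ ([-round]) → [i]
/o/ harmonizes with /ɤ/ ([-round]) → [ɤ]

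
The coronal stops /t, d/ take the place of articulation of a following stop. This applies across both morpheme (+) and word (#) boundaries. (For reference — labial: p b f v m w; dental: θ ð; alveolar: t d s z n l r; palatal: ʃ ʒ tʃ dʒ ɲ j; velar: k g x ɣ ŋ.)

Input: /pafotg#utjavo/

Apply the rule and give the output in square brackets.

[pafokg#utjavo]

/t/ before /g/ (velar) → [k]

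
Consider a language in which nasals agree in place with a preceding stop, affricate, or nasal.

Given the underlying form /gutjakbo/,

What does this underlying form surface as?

no segment meets the rule's conditions; no change.

[gutjakbo]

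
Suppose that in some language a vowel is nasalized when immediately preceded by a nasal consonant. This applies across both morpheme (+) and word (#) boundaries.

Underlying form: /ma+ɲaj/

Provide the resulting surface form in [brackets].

/a/ after nasal /m/ → [ã]
/a/ after nasal /ɲ/ → [ã]

[mã+ɲãj]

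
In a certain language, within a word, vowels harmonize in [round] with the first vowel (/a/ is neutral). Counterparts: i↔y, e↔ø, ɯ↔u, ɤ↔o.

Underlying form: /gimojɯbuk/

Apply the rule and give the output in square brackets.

/o/ harmonizes with /i/ ([-round]) → [ɤ]
/u/ harmonizes with /i/ ([-round]) → [ɯ]

[gimɤjɯbɯk]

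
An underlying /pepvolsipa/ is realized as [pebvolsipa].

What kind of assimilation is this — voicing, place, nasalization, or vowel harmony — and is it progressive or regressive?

voicing assimilation, regressive

/p/→[b].
Each target copies a feature from the following segment, so the direction is regressive.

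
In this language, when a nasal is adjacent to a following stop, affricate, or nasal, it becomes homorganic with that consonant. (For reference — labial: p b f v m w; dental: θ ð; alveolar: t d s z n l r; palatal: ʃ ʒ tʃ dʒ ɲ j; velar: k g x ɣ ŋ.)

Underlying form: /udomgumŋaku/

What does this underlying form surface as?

[udoŋguŋŋaku]

/m/ before /g/ (velar) → [ŋ]
/m/ before /ŋ/ (velar) → [ŋ]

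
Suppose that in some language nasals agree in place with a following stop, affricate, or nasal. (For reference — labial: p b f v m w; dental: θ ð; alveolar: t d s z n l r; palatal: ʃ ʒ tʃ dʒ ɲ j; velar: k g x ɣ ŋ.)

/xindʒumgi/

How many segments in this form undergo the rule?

2

/n/ before /dʒ/ (palatal) → [ɲ]
/m/ before /g/ (velar) → [ŋ]
2 segments change.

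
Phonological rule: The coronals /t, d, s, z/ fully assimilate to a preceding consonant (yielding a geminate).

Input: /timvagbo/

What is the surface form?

[timvagbo]

no segment meets the rule's conditions; no change.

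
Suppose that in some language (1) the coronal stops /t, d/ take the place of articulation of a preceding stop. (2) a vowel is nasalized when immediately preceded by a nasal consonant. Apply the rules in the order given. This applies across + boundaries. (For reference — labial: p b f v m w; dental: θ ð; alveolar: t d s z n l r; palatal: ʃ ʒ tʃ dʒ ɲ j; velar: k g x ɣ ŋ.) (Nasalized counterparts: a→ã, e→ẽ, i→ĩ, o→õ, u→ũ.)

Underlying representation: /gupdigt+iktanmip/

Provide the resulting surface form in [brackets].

Rule 1: /d/ after /p/ (labial) → [b]
Rule 1: /t/ after /g/ (velar) → [k]
Rule 1: /t/ after /k/ (velar) → [k]
After rule 1: gupbigk+ikkanmip
Rule 2: /i/ after nasal /m/ → [ĩ]

[gupbigk+ikkanmĩp]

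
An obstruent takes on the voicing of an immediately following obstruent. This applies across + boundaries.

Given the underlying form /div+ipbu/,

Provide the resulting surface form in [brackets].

/p/ before /b/ (voiced) → [b]

[div+ibbu]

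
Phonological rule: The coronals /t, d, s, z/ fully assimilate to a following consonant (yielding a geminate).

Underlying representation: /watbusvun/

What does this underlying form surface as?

[wabbuvvun]

/t/ before /b/ → [b] (total assimilation)
/s/ before /v/ → [v] (total assimilation)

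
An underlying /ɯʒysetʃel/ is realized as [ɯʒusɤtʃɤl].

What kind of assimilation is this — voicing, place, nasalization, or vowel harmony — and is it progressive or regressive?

vowel harmony, progressive

/y/→[u] /e/→[ɤ] /e/→[ɤ].
Vowels agree with the first vowel, so the harmony is progressive.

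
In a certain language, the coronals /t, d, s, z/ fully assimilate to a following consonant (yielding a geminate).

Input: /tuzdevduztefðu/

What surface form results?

/z/ before /d/ → [d] (total assimilation)
/z/ before /t/ → [t] (total assimilation)

[tuddevduttefðu]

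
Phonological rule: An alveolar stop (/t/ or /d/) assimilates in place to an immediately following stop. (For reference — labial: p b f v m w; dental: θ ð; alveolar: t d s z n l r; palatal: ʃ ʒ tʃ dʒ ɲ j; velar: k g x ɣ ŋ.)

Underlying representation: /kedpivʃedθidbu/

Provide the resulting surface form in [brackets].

[kebpivʃedθibbu]

/d/ before /p/ (labial) → [b]
/d/ before /b/ (labial) → [b]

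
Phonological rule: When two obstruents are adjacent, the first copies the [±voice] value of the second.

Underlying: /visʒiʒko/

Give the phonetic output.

/s/ before /ʒ/ (voiced) → [z]
/ʒ/ before /k/ (voiceless) → [ʃ]

[vizʒiʃko]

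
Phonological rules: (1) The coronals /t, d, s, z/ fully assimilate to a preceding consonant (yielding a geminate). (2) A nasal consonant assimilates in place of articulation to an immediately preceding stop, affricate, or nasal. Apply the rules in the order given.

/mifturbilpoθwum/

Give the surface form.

[miffurbilpoθwum]

Rule 1: /t/ after /f/ → [f] (total assimilation)
After rule 1: miffurbilpoθwum
Rule 2: no segment meets the rule's conditions; no change.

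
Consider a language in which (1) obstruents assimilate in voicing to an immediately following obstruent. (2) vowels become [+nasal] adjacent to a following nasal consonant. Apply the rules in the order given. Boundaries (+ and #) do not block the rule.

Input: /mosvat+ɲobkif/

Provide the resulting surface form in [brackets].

Rule 1: /s/ before /v/ (voiced) → [z]
Rule 1: /b/ before /k/ (voiceless) → [p]
After rule 1: mozvat+ɲopkif
Rule 2: no segment meets the rule's conditions; no change.

[mozvat+ɲopkif]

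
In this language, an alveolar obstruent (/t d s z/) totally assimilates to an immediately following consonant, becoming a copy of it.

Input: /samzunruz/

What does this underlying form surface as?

[samzunruz]

no segment meets the rule's conditions; no change.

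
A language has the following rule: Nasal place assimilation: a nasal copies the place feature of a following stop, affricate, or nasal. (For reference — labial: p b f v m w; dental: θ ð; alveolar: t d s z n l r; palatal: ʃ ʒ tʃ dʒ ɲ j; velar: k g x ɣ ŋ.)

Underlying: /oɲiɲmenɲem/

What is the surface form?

[oɲimmeɲɲem]

/ɲ/ before /m/ (labial) → [m]
/n/ before /ɲ/ (palatal) → [ɲ]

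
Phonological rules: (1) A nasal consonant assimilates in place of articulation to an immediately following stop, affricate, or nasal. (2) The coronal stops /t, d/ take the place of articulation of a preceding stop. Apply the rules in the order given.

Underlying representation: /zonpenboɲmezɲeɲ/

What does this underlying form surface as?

Rule 1: /n/ before /p/ (labial) → [m]
Rule 1: /n/ before /b/ (labial) → [m]
Rule 1: /ɲ/ before /m/ (labial) → [m]
After rule 1: zompembommezɲeɲ
Rule 2: no segment meets the rule's conditions; no change.

[zompembommezɲeɲ]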